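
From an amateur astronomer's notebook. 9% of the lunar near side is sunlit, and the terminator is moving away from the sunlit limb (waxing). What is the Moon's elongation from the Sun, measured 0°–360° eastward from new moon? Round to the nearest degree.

35°

From f = (1 − cos θ)/2: cos θ = 1 − 2×0.09 = 0.820; arccos → 34.9°.
The Moon is waxing (0°–180°), so θ = 34.9° directly.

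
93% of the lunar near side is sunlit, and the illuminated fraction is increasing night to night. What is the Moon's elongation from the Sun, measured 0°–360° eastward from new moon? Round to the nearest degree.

cos θ = 1 − 2f = -0.860, giving a principal value of 149.3°.
The Moon is waxing (0°–180°), so θ = 149.3° directly.

149°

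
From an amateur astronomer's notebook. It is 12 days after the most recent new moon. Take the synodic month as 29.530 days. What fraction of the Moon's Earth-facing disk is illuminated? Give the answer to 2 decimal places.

The Moon has covered 12/29.530 of its cycle, so θ ≈ 360° × 12/29.530 = 146.3°.
Illuminated fraction = (1 − cos 146.3°)/2 = (1 − (-0.832))/2 ≈ 0.916.

0.92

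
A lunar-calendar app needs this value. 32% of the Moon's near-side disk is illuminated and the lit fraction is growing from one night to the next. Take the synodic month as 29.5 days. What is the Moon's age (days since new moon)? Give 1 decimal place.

5.6 days

cos θ = 1 − 2f = 0.360, giving a principal value of 68.9°.
Before full moon the principal value applies: θ = 68.9°.
At 360°/29.5 d per day, 68.9° corresponds to 5.65 days.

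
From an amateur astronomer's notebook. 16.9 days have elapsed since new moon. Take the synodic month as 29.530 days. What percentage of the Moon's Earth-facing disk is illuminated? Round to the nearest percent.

95%

Elongation θ = 360° × 16.9/29.530 ≈ 206.0°.
With cos θ = (-0.899), the lit fraction is (1 − (-0.899))/2 ≈ 0.949, so 95%.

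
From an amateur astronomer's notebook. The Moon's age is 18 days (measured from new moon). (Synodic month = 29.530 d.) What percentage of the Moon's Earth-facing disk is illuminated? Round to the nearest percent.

89%

The Moon has covered 18/29.530 of its cycle, so θ ≈ 360° × 18/29.530 = 219.4°.
Illuminated fraction = (1 − cos 219.4°)/2 = (1 − (-0.772))/2 ≈ 0.886, so 89%.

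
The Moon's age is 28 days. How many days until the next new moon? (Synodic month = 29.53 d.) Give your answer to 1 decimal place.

The next new moon completes the synodic month: 29.53 − 28 = 1.530 days.

1.5 days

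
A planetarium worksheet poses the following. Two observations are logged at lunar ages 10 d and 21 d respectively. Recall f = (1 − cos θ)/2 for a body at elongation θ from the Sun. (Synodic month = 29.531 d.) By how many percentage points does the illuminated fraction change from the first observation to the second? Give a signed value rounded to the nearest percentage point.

First observation: θ = 360°·10/29.531 = 121.9°, so f = 0.764.
Second observation: θ = 256.0°, f = 0.621.
Δf = 0.621 − 0.764 = -0.143, i.e. -14 pp.

-14 percentage points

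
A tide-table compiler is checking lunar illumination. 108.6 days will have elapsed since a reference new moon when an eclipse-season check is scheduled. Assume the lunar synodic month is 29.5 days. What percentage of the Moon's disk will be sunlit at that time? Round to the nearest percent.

108.6/29.5 = 3.681 lunations, so 3 complete cycles and 20.10 d into the next.
Phase angle: θ = 360°·(20.10 d)/(29.5 d) = 245.3°.
Illuminated fraction = (1 − cos 245.3°)/2 = (1 − (-0.418))/2 ≈ 0.709, so 71%.

71%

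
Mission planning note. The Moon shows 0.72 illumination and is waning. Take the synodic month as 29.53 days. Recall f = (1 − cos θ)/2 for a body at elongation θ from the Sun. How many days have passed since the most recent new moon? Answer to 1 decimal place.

20.0 days

cos θ = 1 − 2f = -0.440, giving a principal value of 116.1°.
A waning Moon lies in 180°–360°, so θ = 360° − 116.1° = 243.9°.
At 360°/29.53 d per day, 243.9° corresponds to 20.01 days.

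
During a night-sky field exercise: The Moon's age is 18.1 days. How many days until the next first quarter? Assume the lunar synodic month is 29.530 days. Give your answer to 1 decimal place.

First quarter occurs at elongation 90°, i.e. at age 29.530 × 90/360 = 7.383 d.
Already past this cycle's first quarter; the next is at 7.383 + 29.530 = 36.913 d, so 36.913 − 18.1 = 18.812 days.

18.8 days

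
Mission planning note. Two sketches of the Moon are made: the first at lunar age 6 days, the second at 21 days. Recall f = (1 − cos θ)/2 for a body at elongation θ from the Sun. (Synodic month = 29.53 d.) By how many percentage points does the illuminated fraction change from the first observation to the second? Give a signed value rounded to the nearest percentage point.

+27 pp

First observation: θ = 360°·6/29.53 = 73.1°, so f = 0.355.
Second observation: θ = 256.0°, f = 0.621.
Δf = 0.621 − 0.355 = +0.266, i.e. +27 pp.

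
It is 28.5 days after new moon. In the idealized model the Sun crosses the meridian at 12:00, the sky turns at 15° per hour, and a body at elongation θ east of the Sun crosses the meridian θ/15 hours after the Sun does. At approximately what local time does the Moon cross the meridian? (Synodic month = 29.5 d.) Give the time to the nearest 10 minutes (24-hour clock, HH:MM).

The Moon has covered 28.5/29.5 of its cycle, so θ ≈ 360° × 28.5/29.5 = 347.8°.
At 15° of sky rotation per hour, 347.8° corresponds to a 23.19 h lag.
12:00 + 23.186 h ≈ 11:11 → 11:10 to the nearest ten minutes.

11:10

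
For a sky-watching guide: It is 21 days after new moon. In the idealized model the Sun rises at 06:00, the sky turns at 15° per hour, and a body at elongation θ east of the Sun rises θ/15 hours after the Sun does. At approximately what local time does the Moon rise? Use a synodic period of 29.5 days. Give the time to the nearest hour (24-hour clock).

23:00

Phase angle: θ = 360°·(21 d)/(29.5 d) = 256.3°.
Delay after the Sun = 256.3° / (15°/h) ≈ 17.08 h.
06:00 + 17.08 h ≈ 23:05 → 23:00 to the nearest hour.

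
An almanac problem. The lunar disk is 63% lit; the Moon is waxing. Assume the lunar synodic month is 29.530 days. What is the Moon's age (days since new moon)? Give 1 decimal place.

8.6 days

From f = (1 − cos θ)/2: cos θ = 1 − 2×0.63 = -0.260; arccos → 105.1°.
The Moon is waxing (0°–180°), so θ = 105.1° directly.
At 360°/29.530 d per day, 105.1° corresponds to 8.62 days.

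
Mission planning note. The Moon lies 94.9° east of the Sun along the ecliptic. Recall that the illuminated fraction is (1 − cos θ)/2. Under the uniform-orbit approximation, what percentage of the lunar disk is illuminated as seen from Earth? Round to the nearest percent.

54%

f = (1 − cos 94.9°)/2 = (1 − (-0.085))/2 ≈ 0.543, i.e. 54%.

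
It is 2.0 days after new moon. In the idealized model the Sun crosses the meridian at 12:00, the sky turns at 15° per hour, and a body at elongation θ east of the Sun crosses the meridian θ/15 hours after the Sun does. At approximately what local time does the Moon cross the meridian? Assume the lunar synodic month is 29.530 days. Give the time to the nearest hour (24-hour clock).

14:00

Phase angle: θ = 360°·(2.0 d)/(29.530 d) = 24.4°.
The Moon trails the Sun by θ/15 = 24.4/15 ≈ 1.63 hours.
12:00 + 1.63 h ≈ 13:38 → 14:00 to the nearest hour.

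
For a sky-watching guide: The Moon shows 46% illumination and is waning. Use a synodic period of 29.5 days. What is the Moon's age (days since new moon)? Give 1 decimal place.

From f = (1 − cos θ)/2: cos θ = 1 − 2×0.46 = 0.080; arccos → 85.4°.
Waning ⇒ past full, so θ = 360° − 85.4° = 274.6°.
Age = 29.5 × 274.6°/360° ≈ 22.50 days.

22.5 days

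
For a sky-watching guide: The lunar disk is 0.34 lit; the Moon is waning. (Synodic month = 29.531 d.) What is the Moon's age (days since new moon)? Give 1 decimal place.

cos θ = 1 − 2f = 0.320, giving a principal value of 71.3°.
Since the Moon is past full (waning), take the reflex angle: θ = 360° − 71.3° = 288.7°.
At 360°/29.531 d per day, 288.7° corresponds to 23.68 days.

23.7 days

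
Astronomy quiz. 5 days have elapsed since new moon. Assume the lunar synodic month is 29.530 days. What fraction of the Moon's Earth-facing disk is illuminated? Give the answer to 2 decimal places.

0.26

Phase angle: θ = 360°·(5 d)/(29.530 d) = 61.0°.
With cos θ = 0.485, the lit fraction is (1 − 0.485)/2 ≈ 0.257.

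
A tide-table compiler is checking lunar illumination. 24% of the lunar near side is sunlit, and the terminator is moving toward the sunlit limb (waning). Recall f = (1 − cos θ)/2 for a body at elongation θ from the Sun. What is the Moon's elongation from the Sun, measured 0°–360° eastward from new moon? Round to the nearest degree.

Invert f = (1 − cos θ)/2 to get cos θ = 1 − 2(0.24) = 0.520, hence θ₀ = arccos 0.520 = 58.7°.
A waning Moon lies in 180°–360°, so θ = 360° − 58.7° = 301.3°.

301°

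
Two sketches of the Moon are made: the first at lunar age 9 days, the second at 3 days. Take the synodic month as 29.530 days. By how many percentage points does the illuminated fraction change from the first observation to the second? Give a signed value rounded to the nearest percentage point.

-57 pp

First observation: θ = 360°·9/29.530 = 109.7°, so f = 0.669.
Second observation: θ = 36.6°, f = 0.098.
Δf = 0.098 − 0.669 = -0.570, i.e. -57 pp.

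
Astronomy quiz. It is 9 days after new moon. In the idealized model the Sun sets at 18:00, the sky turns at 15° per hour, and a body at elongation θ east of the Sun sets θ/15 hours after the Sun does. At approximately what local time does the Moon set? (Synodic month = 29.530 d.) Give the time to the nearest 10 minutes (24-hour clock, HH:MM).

Elongation θ = 360° × 9/29.530 ≈ 109.7°.
The Moon trails the Sun by θ/15 = 109.7/15 ≈ 7.31 hours.
18:00 + 7.315 h ≈ 01:19 → 01:20 to the nearest ten minutes.

01:20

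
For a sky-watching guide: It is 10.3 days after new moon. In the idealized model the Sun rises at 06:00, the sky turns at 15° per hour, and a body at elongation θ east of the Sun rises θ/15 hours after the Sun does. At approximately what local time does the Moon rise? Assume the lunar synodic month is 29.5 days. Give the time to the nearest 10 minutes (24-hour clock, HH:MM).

The Moon has covered 10.3/29.5 of its cycle, so θ ≈ 360° × 10.3/29.5 = 125.7°.
Delay after the Sun = 125.7° / (15°/h) ≈ 8.38 h.
06:00 + 8.380 h ≈ 14:23 → 14:20 to the nearest ten minutes.

14:20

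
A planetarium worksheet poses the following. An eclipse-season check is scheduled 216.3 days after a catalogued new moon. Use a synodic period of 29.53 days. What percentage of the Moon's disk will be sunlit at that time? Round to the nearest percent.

73%

216.3/29.53 = 7.325 lunations, so 7 complete cycles and 9.59 d into the next.
Elongation θ = 360° × 9.59/29.53 ≈ 116.9°.
cos 116.9° = (-0.453), so f = (1 − (-0.453))/2 = 0.726, so 73%.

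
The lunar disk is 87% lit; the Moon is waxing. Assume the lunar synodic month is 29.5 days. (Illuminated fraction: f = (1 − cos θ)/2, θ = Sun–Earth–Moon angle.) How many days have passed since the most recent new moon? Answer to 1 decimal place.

11.3 days

From f = (1 − cos θ)/2: cos θ = 1 − 2×0.87 = -0.740; arccos → 137.7°.
The Moon is waxing (0°–180°), so θ = 137.7° directly.
Age = 29.5 × 137.7°/360° ≈ 11.29 days.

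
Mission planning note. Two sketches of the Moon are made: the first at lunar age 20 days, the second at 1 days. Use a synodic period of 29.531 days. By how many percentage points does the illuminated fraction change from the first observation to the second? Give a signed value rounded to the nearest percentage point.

θ₁ = 360° × 20/29.531 = 243.8°, f₁ = (1 − cos θ₁)/2 = 0.721.
θ₂ = 360° × 1/29.531 = 12.2°, f₂ = (1 − cos θ₂)/2 = 0.011.
Change = f₂ − f₁ = -0.709 → -71 percentage points.

-71 pp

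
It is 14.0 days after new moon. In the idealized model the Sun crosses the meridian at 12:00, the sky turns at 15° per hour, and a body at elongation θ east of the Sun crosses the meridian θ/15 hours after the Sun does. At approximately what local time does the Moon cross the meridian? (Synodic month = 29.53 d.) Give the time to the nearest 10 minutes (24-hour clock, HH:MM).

23:20

Elongation θ = 360° × 14.0/29.53 ≈ 170.7°.
At 15° of sky rotation per hour, 170.7° corresponds to a 11.38 h lag.
12:00 + 11.378 h ≈ 23:23 → 23:20 to the nearest ten minutes.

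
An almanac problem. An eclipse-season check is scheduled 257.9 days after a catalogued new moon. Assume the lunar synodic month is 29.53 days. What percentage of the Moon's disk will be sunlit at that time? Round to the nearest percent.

55%

Reduce mod P: 257.9 − 8×29.53 = 21.66 d into the current lunation.
Phase angle: θ = 360°·(21.66 d)/(29.53 d) = 264.1°.
With cos θ = (-0.104), the lit fraction is (1 − (-0.104))/2 ≈ 0.552, so 55%.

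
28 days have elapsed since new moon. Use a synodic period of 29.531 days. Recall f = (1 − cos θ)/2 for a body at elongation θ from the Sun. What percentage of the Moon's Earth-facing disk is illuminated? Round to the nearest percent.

3%

Elongation θ = 360° × 28/29.531 ≈ 341.3°.
Illuminated fraction = (1 − cos 341.3°)/2 = (1 − 0.947)/2 ≈ 0.026, so 3%.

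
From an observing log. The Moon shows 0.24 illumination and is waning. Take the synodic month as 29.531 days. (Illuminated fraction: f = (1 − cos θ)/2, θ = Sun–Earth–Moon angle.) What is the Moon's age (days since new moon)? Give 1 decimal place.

24.7 days

cos θ = 1 − 2f = 0.520, giving a principal value of 58.7°.
Since the Moon is past full (waning), take the reflex angle: θ = 360° − 58.7° = 301.3°.
Age = 29.531 × 301.3°/360° ≈ 24.72 days.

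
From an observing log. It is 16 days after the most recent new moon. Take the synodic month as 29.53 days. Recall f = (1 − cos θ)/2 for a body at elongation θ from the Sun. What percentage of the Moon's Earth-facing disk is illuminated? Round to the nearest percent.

The Moon has covered 16/29.53 of its cycle, so θ ≈ 360° × 16/29.53 = 195.1°.
Illuminated fraction = (1 − cos 195.1°)/2 = (1 − (-0.966))/2 ≈ 0.983, so 98%.

98%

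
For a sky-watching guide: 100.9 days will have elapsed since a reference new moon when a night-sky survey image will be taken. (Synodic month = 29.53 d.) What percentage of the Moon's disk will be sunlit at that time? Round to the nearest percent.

100.9 d spans 3 complete synodic months (3 × 29.53 = 88.59 d) plus 12.31 d.
Elongation θ = 360° × 12.31/29.53 ≈ 150.1°.
Illuminated fraction = (1 − cos 150.1°)/2 = (1 − (-0.867))/2 ≈ 0.933, so 93%.

93%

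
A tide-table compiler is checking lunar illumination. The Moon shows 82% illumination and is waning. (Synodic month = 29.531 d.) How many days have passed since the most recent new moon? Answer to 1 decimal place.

18.9 days

Invert f = (1 − cos θ)/2 to get cos θ = 1 − 2(0.82) = -0.640, hence θ₀ = arccos -0.640 = 129.8°.
A waning Moon lies in 180°–360°, so θ = 360° − 129.8° = 230.2°.
Age = 29.531 × 230.2°/360° ≈ 18.88 days.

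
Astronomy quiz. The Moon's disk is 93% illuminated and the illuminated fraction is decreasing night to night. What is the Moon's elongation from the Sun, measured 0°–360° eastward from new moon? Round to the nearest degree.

211°

From f = (1 − cos θ)/2: cos θ = 1 − 2×0.93 = -0.860; arccos → 149.3°.
Since the Moon is past full (waning), take the reflex angle: θ = 360° − 149.3° = 210.7°.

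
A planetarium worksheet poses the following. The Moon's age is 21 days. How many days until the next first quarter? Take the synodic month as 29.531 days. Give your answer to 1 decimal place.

15.9 days

First quarter is 0.25 of the way through the cycle: age 0.25 × 29.531 = 7.383 d.
Already past this cycle's first quarter; the next is at 7.383 + 29.531 = 36.914 d, so 36.914 − 21 = 15.914 days.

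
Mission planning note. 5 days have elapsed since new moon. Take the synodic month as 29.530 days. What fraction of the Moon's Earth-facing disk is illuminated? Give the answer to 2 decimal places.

Elongation θ = 360° × 5/29.530 ≈ 61.0°.
With cos θ = 0.485, the lit fraction is (1 − 0.485)/2 ≈ 0.257.

0.26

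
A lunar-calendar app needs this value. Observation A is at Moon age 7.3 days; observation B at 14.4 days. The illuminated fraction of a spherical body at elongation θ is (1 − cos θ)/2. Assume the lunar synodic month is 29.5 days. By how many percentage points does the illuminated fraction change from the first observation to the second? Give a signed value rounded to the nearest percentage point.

θ₁ = 360° × 7.3/29.5 = 89.1°, f₁ = (1 − cos θ₁)/2 = 0.492.
θ₂ = 360° × 14.4/29.5 = 175.7°, f₂ = (1 − cos θ₂)/2 = 0.999.
Change = f₂ − f₁ = +0.507 → +51 percentage points.

+51 percentage points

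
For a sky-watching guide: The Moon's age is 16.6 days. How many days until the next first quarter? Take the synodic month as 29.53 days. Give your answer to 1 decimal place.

20.3 days

First quarter occurs at elongation 90°, i.e. at age 29.53 × 90/360 = 7.383 d.
This lunation's first quarter (7.383 d) has passed, so add one period: 36.913 − 16.6 = 20.312 days.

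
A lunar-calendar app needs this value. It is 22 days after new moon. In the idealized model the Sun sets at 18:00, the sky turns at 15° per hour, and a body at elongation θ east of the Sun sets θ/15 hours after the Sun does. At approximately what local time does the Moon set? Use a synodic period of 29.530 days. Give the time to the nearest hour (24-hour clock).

The Moon has covered 22/29.530 of its cycle, so θ ≈ 360° × 22/29.530 = 268.2°.
Delay after the Sun = 268.2° / (15°/h) ≈ 17.88 h.
18:00 + 17.88 h ≈ 11:53 → 12:00 to the nearest hour.

12:00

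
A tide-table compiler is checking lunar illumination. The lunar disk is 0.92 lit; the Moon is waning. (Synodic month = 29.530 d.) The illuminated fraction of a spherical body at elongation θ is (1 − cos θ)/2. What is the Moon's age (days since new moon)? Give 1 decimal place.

cos θ = 1 − 2f = -0.840, giving a principal value of 147.1°.
A waning Moon lies in 180°–360°, so θ = 360° − 147.1° = 212.9°.
That fraction of the synodic month is 212.9/360 × 29.530 d ≈ 17.46 d.

17.5 days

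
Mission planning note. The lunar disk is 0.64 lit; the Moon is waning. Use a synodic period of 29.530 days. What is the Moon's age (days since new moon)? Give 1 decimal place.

20.8 days

Invert f = (1 − cos θ)/2 to get cos θ = 1 − 2(0.64) = -0.280, hence θ₀ = arccos -0.280 = 106.3°.
Since the Moon is past full (waning), take the reflex angle: θ = 360° − 106.3° = 253.7°.
That fraction of the synodic month is 253.7/360 × 29.530 d ≈ 20.81 d.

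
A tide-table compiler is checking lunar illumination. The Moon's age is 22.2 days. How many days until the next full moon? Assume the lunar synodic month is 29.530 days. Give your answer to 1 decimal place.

Full moon occurs at elongation 180°, i.e. at age 29.530 × 180/360 = 14.765 d.
This lunation's full moon (14.765 d) has passed, so add one period: 44.295 − 22.2 = 22.095 days.

22.1 days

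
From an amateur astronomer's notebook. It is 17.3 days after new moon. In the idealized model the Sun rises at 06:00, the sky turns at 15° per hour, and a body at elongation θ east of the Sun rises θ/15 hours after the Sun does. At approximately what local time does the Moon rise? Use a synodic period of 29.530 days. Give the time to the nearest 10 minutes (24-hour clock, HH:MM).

20:00

Phase angle: θ = 360°·(17.3 d)/(29.530 d) = 210.9°.
At 15° of sky rotation per hour, 210.9° corresponds to a 14.06 h lag.
06:00 + 14.060 h ≈ 20:04 → 20:00 to the nearest ten minutes.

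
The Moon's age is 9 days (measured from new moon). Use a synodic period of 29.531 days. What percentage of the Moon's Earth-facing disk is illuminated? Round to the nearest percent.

67%

Elongation θ = 360° × 9/29.531 ≈ 109.7°.
With cos θ = (-0.337), the lit fraction is (1 − (-0.337))/2 ≈ 0.669, so 67%.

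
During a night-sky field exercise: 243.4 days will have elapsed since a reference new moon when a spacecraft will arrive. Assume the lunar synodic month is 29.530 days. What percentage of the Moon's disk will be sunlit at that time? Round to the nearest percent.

243.4/29.530 = 8.242 lunations, so 8 complete cycles and 7.16 d into the next.
The Moon has covered 7.16/29.530 of its cycle, so θ ≈ 360° × 7.16/29.530 = 87.3°.
Illuminated fraction = (1 − cos 87.3°)/2 = (1 − 0.047)/2 ≈ 0.476, so 48%.

48%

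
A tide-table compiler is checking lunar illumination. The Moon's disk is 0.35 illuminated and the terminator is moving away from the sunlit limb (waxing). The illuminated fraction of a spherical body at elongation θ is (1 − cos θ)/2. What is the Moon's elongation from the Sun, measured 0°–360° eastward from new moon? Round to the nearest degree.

73°

Invert f = (1 − cos θ)/2 to get cos θ = 1 − 2(0.35) = 0.300, hence θ₀ = arccos 0.300 = 72.5°.
Before full moon the principal value applies: θ = 72.5°.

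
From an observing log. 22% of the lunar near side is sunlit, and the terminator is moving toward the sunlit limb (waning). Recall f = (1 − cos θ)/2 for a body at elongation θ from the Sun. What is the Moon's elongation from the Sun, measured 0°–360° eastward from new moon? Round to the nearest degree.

304°

Invert f = (1 − cos θ)/2 to get cos θ = 1 − 2(0.22) = 0.560, hence θ₀ = arccos 0.560 = 55.9°.
Waning ⇒ past full, so θ = 360° − 55.9° = 304.1°.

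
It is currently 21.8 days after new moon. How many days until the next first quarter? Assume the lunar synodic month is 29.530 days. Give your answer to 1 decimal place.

15.1 days

First quarter is 0.25 of the way through the cycle: age 0.25 × 29.530 = 7.383 d.
This lunation's first quarter (7.383 d) has passed, so add one period: 36.913 − 21.8 = 15.113 days.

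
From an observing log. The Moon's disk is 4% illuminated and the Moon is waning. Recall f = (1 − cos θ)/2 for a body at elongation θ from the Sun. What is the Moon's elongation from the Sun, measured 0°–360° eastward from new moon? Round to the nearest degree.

From f = (1 − cos θ)/2: cos θ = 1 − 2×0.04 = 0.920; arccos → 23.1°.
Since the Moon is past full (waning), take the reflex angle: θ = 360° − 23.1° = 336.9°.

337°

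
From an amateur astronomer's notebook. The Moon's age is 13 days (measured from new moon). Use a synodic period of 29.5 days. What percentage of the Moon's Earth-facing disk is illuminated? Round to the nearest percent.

The Moon has covered 13/29.5 of its cycle, so θ ≈ 360° × 13/29.5 = 158.6°.
cos 158.6° = (-0.931), so f = (1 − (-0.931))/2 = 0.966, so 97%.

97%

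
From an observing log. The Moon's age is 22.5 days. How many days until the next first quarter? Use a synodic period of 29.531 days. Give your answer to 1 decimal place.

14.4 days

First quarter occurs at elongation 90°, i.e. at age 29.531 × 90/360 = 7.383 d.
Already past this cycle's first quarter; the next is at 7.383 + 29.531 = 36.914 d, so 36.914 − 22.5 = 14.414 days.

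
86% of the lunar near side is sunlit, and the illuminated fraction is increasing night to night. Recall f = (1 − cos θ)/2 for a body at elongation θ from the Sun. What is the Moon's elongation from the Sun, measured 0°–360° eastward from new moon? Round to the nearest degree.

From f = (1 − cos θ)/2: cos θ = 1 − 2×0.86 = -0.720; arccos → 136.1°.
The Moon is waxing (0°–180°), so θ = 136.1° directly.

136°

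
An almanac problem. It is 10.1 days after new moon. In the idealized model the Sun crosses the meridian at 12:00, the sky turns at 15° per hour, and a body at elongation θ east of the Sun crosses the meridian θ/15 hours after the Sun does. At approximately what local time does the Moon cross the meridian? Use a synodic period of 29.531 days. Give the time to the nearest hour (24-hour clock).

20:00

Phase angle: θ = 360°·(10.1 d)/(29.531 d) = 123.1°.
Delay after the Sun = 123.1° / (15°/h) ≈ 8.21 h.
12:00 + 8.21 h ≈ 20:12 → 20:00 to the nearest hour.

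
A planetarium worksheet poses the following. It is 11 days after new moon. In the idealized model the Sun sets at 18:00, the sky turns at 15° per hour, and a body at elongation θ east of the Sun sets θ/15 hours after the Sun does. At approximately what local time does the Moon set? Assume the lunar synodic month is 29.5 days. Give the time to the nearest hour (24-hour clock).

03:00

Phase angle: θ = 360°·(11 d)/(29.5 d) = 134.2°.
Delay after the Sun = 134.2° / (15°/h) ≈ 8.95 h.
18:00 + 8.95 h ≈ 02:57 → 03:00 to the nearest hour.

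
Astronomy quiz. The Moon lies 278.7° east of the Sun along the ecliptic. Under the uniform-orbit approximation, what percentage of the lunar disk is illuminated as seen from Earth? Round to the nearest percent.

cos 278.7° = 0.151, so f = (1 − 0.151)/2 = 0.424, i.e. 42%.

42%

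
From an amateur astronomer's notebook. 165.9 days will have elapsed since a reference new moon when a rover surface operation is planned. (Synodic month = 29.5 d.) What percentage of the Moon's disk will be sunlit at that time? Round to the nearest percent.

165.9/29.5 = 5.624 lunations, so 5 complete cycles and 18.40 d into the next.
Elongation θ = 360° × 18.40/29.5 ≈ 224.5°.
cos 224.5° = (-0.713), so f = (1 − (-0.713))/2 = 0.856, so 86%.

86%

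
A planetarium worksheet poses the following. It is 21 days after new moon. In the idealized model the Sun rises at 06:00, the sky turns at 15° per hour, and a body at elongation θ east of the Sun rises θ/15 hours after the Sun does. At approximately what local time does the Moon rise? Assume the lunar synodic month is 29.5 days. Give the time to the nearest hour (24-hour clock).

Phase angle: θ = 360°·(21 d)/(29.5 d) = 256.3°.
The Moon trails the Sun by θ/15 = 256.3/15 ≈ 17.08 hours.
06:00 + 17.08 h ≈ 23:05 → 23:00 to the nearest hour.

23:00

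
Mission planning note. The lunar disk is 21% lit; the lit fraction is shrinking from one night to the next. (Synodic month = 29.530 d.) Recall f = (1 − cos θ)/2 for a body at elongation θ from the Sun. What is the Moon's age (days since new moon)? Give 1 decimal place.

25.1 days

From f = (1 − cos θ)/2: cos θ = 1 − 2×0.21 = 0.580; arccos → 54.5°.
A waning Moon lies in 180°–360°, so θ = 360° − 54.5° = 305.5°.
At 360°/29.530 d per day, 305.5° corresponds to 25.06 days.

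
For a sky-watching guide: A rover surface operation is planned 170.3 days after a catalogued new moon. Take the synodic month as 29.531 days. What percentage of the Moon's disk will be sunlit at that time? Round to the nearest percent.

Reduce mod P: 170.3 − 5×29.531 = 22.65 d into the current lunation.
The Moon has covered 22.65/29.531 of its cycle, so θ ≈ 360° × 22.65/29.531 = 276.1°.
With cos θ = 0.105, the lit fraction is (1 − 0.105)/2 ≈ 0.447, so 45%.

45%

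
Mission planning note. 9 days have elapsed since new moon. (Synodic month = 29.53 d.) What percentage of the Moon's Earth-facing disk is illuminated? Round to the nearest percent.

67%

Elongation θ = 360° × 9/29.53 ≈ 109.7°.
Illuminated fraction = (1 − cos 109.7°)/2 = (1 − (-0.337))/2 ≈ 0.669, so 67%.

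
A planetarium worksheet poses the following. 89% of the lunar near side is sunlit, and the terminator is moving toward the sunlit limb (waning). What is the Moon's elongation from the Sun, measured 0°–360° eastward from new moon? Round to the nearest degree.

219°

From f = (1 − cos θ)/2: cos θ = 1 − 2×0.89 = -0.780; arccos → 141.3°.
Waning ⇒ past full, so θ = 360° − 141.3° = 218.7°.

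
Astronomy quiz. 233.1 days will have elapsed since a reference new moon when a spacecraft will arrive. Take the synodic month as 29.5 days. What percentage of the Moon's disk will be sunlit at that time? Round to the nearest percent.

9%

Reduce mod P: 233.1 − 7×29.5 = 26.60 d into the current lunation.
The Moon has covered 26.60/29.5 of its cycle, so θ ≈ 360° × 26.60/29.5 = 324.6°.
Illuminated fraction = (1 − cos 324.6°)/2 = (1 − 0.815)/2 ≈ 0.092, so 9%.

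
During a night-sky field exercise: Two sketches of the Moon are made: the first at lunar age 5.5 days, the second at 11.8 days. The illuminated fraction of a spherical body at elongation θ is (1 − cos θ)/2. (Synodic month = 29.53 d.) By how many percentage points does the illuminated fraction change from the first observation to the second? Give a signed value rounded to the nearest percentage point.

θ₁ = 360° × 5.5/29.53 = 67.1°, f₁ = (1 − cos θ₁)/2 = 0.305.
θ₂ = 360° × 11.8/29.53 = 143.9°, f₂ = (1 − cos θ₂)/2 = 0.904.
Change = f₂ − f₁ = +0.599 → +60 percentage points.

+60 pp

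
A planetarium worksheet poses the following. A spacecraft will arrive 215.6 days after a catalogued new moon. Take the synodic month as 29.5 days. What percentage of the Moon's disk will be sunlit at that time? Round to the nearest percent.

68%

215.6/29.5 = 7.308 lunations, so 7 complete cycles and 9.10 d into the next.
Elongation θ = 360° × 9.10/29.5 ≈ 111.1°.
With cos θ = (-0.359), the lit fraction is (1 − (-0.359))/2 ≈ 0.680, so 68%.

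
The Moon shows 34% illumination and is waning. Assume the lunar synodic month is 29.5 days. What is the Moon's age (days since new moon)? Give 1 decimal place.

cos θ = 1 − 2f = 0.320, giving a principal value of 71.3°.
Since the Moon is past full (waning), take the reflex angle: θ = 360° − 71.3° = 288.7°.
Age = 29.5 × 288.7°/360° ≈ 23.65 days.

23.7 days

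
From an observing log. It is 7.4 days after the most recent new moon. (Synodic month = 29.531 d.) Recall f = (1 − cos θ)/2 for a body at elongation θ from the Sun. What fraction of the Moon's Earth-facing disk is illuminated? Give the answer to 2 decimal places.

The Moon has covered 7.4/29.531 of its cycle, so θ ≈ 360° × 7.4/29.531 = 90.2°.
Illuminated fraction = (1 − cos 90.2°)/2 = (1 − (-0.004))/2 ≈ 0.502.

0.50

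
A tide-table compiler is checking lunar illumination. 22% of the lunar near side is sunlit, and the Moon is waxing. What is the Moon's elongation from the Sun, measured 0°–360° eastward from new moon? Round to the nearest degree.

cos θ = 1 − 2f = 0.560, giving a principal value of 55.9°.
The Moon is waxing (0°–180°), so θ = 55.9° directly.

56°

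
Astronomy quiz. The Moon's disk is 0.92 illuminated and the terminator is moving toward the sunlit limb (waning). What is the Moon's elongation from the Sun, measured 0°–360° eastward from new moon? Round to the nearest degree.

213°

From f = (1 − cos θ)/2: cos θ = 1 − 2×0.92 = -0.840; arccos → 147.1°.
A waning Moon lies in 180°–360°, so θ = 360° − 147.1° = 212.9°.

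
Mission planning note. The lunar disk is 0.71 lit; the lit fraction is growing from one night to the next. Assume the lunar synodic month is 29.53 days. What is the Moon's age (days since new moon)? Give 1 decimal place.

9.4 days

Invert f = (1 − cos θ)/2 to get cos θ = 1 − 2(0.71) = -0.420, hence θ₀ = arccos -0.420 = 114.8°.
Before full moon the principal value applies: θ = 114.8°.
At 360°/29.53 d per day, 114.8° corresponds to 9.42 days.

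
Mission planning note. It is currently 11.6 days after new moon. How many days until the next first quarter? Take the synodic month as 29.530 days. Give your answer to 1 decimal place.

First quarter occurs at elongation 90°, i.e. at age 29.530 × 90/360 = 7.383 d.
This lunation's first quarter (7.383 d) has passed, so add one period: 36.913 − 11.6 = 25.313 days.

25.3 days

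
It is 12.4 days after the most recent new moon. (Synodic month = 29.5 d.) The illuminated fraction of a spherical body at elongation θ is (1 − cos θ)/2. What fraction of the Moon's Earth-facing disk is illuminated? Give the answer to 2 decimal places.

0.94

Elongation θ = 360° × 12.4/29.5 ≈ 151.3°.
cos 151.3° = (-0.877), so f = (1 − (-0.877))/2 = 0.939.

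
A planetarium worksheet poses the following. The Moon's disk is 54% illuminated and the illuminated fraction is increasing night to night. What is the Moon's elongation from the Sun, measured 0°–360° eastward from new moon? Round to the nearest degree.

95°

cos θ = 1 − 2f = -0.080, giving a principal value of 94.6°.
Before full moon the principal value applies: θ = 94.6°.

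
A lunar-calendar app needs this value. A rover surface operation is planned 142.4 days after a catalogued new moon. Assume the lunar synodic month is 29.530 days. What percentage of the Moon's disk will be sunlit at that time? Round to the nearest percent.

28%

142.4 d spans 4 complete synodic months (4 × 29.530 = 118.12 d) plus 24.28 d.
The Moon has covered 24.28/29.530 of its cycle, so θ ≈ 360° × 24.28/29.530 = 296.0°.
Illuminated fraction = (1 − cos 296.0°)/2 = (1 − 0.438)/2 ≈ 0.281, so 28%.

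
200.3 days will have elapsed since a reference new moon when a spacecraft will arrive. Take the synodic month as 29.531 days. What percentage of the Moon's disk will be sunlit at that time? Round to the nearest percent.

40%

200.3/29.531 = 6.783 lunations, so 6 complete cycles and 23.11 d into the next.
Phase angle: θ = 360°·(23.11 d)/(29.531 d) = 281.8°.
With cos θ = 0.204, the lit fraction is (1 − 0.204)/2 ≈ 0.398, so 40%.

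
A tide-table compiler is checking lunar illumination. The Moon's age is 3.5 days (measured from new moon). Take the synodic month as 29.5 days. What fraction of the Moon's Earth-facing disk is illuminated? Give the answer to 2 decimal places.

0.13

Elongation θ = 360° × 3.5/29.5 ≈ 42.7°.
Illuminated fraction = (1 − cos 42.7°)/2 = (1 − 0.735)/2 ≈ 0.133.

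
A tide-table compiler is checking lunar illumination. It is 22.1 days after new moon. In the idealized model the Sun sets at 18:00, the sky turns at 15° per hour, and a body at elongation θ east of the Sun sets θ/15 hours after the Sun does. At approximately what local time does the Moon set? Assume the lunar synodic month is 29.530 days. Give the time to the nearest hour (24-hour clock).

Phase angle: θ = 360°·(22.1 d)/(29.530 d) = 269.4°.
At 15° of sky rotation per hour, 269.4° corresponds to a 17.96 h lag.
18:00 + 17.96 h ≈ 11:58 → 12:00 to the nearest hour.

12:00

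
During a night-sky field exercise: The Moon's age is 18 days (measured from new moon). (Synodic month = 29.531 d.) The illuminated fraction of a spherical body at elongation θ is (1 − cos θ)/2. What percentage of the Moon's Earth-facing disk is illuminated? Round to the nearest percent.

89%

The Moon has covered 18/29.531 of its cycle, so θ ≈ 360° × 18/29.531 = 219.4°.
cos 219.4° = (-0.772), so f = (1 − (-0.772))/2 = 0.886, so 89%.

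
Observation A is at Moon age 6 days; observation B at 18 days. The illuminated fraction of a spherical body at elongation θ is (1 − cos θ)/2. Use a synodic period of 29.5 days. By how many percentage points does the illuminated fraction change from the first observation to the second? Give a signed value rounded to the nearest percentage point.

θ₁ = 360° × 6/29.5 = 73.2°, f₁ = (1 − cos θ₁)/2 = 0.356.
θ₂ = 360° × 18/29.5 = 219.7°, f₂ = (1 − cos θ₂)/2 = 0.885.
Change = f₂ − f₁ = +0.529 → +53 percentage points.

+53 pp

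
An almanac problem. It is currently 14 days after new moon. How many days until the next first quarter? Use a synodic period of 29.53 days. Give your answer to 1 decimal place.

First quarter is 0.25 of the way through the cycle: age 0.25 × 29.53 = 7.383 d.
This lunation's first quarter (7.383 d) has passed, so add one period: 36.913 − 14 = 22.913 days.

22.9 days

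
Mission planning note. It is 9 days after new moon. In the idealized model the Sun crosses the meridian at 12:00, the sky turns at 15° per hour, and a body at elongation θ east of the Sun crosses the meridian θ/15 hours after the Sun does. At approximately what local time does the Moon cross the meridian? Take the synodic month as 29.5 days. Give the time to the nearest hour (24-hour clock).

19:00

Elongation θ = 360° × 9/29.5 ≈ 109.8°.
The Moon trails the Sun by θ/15 = 109.8/15 ≈ 7.32 hours.
12:00 + 7.32 h ≈ 19:19 → 19:00 to the nearest hour.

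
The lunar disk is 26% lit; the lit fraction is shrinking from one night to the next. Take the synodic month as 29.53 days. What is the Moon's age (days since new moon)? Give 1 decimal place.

24.5 days

Invert f = (1 − cos θ)/2 to get cos θ = 1 − 2(0.26) = 0.480, hence θ₀ = arccos 0.480 = 61.3°.
Since the Moon is past full (waning), take the reflex angle: θ = 360° − 61.3° = 298.7°.
That fraction of the synodic month is 298.7/360 × 29.53 d ≈ 24.50 d.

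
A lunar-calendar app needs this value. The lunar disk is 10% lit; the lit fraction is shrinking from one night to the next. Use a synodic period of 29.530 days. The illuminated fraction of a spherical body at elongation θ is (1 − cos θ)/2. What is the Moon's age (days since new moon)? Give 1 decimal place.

cos θ = 1 − 2f = 0.800, giving a principal value of 36.9°.
Since the Moon is past full (waning), take the reflex angle: θ = 360° − 36.9° = 323.1°.
That fraction of the synodic month is 323.1/360 × 29.530 d ≈ 26.51 d.

26.5 days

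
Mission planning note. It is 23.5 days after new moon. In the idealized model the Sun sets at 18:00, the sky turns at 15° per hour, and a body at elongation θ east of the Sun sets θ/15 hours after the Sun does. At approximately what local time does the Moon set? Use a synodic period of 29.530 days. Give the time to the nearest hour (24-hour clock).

Phase angle: θ = 360°·(23.5 d)/(29.530 d) = 286.5°.
Delay after the Sun = 286.5° / (15°/h) ≈ 19.10 h.
18:00 + 19.10 h ≈ 13:06 → 13:00 to the nearest hour.

13:00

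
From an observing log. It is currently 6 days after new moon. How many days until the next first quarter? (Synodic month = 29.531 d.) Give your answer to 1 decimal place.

First quarter occurs at elongation 90°, i.e. at age 29.531 × 90/360 = 7.383 d.
That is 7.383 − 6 = 1.383 days ahead.

1.4 days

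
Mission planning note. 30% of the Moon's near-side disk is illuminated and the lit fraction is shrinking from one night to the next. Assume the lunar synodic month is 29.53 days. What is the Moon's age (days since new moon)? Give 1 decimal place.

24.1 days

cos θ = 1 − 2f = 0.400, giving a principal value of 66.4°.
Waning ⇒ past full, so θ = 360° − 66.4° = 293.6°.
At 360°/29.53 d per day, 293.6° corresponds to 24.08 days.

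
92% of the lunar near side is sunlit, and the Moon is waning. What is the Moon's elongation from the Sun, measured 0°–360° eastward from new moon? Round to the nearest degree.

213°

From f = (1 − cos θ)/2: cos θ = 1 − 2×0.92 = -0.840; arccos → 147.1°.
A waning Moon lies in 180°–360°, so θ = 360° − 147.1° = 212.9°.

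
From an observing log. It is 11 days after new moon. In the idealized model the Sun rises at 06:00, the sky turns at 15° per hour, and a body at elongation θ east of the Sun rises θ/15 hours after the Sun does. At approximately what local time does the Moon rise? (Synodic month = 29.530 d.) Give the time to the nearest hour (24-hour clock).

Elongation θ = 360° × 11/29.530 ≈ 134.1°.
At 15° of sky rotation per hour, 134.1° corresponds to a 8.94 h lag.
06:00 + 8.94 h ≈ 14:56 → 15:00 to the nearest hour.

15:00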